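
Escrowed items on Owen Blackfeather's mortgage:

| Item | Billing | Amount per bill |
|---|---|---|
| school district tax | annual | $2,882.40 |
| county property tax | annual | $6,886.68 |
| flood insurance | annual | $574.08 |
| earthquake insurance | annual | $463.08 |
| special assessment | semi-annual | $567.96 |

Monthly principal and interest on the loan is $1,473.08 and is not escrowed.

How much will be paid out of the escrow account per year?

$11,942.16

School district tax = $2,882.40/yr
County property tax = $6,886.68/yr
Flood insurance = $574.08/yr
Earthquake insurance = $463.08/yr
Special assessment = $567.96 × 2 = $1,135.92/yr
Yearly total = $2,882.40 + $6,886.68 + $574.08 + $463.08 + $1,135.92 = $11,942.16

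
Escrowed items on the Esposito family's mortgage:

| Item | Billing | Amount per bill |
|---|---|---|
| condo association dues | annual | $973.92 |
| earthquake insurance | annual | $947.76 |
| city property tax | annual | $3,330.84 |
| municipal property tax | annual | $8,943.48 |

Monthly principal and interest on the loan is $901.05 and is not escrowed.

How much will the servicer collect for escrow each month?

$1,183.00

Condo association dues: $973.92 per year
Earthquake insurance: $947.76 per year
City property tax: $3,330.84 per year
Municipal property tax: $8,943.48 per year
Total annual escrow = $973.92 + $947.76 + $3,330.84 + $8,943.48 = $14,196.00
Base monthly escrow = $14,196.00 / 12 = $1,183.00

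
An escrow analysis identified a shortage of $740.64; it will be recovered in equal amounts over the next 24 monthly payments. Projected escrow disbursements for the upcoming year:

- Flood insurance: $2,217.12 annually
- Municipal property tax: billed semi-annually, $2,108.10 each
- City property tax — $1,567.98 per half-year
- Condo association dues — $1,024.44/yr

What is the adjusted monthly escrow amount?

$913.67

Flood insurance — $2,217.12/yr
Municipal property tax — $2,108.10 × 2 = $4,216.20/yr
City property tax — $1,567.98 × 2 = $3,135.96/yr
Condo association dues — $1,024.44/yr
Combined annual = $10,593.72
Base monthly escrow = $10,593.72 ÷ 12 = $882.81
Shortage per month = $740.64 / 24 = $30.86
New monthly escrow = $882.81 + $30.86 = $913.67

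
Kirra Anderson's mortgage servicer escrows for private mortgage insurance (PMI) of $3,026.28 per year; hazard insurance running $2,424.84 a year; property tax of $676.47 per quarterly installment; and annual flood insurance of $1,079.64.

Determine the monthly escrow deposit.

Private mortgage insurance (PMI): $3,026.28 per year
Hazard insurance: $2,424.84 per year
Property tax: $676.47 × 4 = $2,705.88 per year
Flood insurance: $1,079.64 per year
Combined annual = $3,026.28 + $2,424.84 + $2,705.88 + $1,079.64 = $9,236.64
Per month = $9,236.64 ÷ 12 = $769.72

$769.72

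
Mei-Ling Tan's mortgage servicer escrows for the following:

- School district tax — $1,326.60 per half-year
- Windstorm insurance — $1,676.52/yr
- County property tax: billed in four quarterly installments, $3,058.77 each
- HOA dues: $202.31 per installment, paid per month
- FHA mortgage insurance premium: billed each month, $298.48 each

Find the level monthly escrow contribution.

School district tax: $1,326.60 × 2 = $2,653.20 per year
Windstorm insurance: $1,676.52 per year
County property tax: $3,058.77 × 4 = $12,235.08 per year
HOA dues: $202.31 × 12 = $2,427.72 per year
FHA mortgage insurance premium: $298.48 × 12 = $3,581.76 per year
Combined annual = $2,653.20 + $1,676.52 + $12,235.08 + $2,427.72 + $3,581.76 = $22,574.28
Per month = $22,574.28 / 12 = $1,881.19

$1,881.19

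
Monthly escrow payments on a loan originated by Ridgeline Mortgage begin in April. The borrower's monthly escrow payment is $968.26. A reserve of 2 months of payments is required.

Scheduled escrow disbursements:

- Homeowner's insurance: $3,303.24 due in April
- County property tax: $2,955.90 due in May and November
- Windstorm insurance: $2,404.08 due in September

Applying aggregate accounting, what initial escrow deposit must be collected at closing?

Cushion = 2 × $968.26 = $1,936.52
Trial balance (start $0, +$968.26 each month, − disbursements):
  Apr: +$968.26 − $3,303.24 → -$2,334.98
  May: +$968.26 − $2,955.90 → -$4,322.62
  Jun: +$968.26 → -$3,354.36
  Jul: +$968.26 → -$2,386.10
  Aug: +$968.26 → -$1,417.84
  Sep: +$968.26 − $2,404.08 → -$2,853.66
  Oct: +$968.26 → -$1,885.40
  Nov: +$968.26 − $2,955.90 → -$3,873.04
  Dec: +$968.26 → -$2,904.78
  Jan: +$968.26 → -$1,936.52
  Feb: +$968.26 → -$968.26
  Mar: +$968.26 → $0.00
Lowest trial balance = -$4,322.62 (May)
Initial deposit = cushion − low point = $1,936.52 − (-$4,322.62) = $6,259.14

$6,259.14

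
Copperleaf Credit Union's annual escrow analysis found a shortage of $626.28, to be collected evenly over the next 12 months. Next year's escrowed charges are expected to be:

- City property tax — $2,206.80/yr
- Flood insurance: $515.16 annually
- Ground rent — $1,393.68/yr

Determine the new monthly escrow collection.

City property tax: $2,206.80 per year
Flood insurance: $515.16 per year
Ground rent: $1,393.68 per year
Annual escrow total = $4,115.64
Base monthly escrow = $4,115.64 / 12 = $342.97
Shortage per month = $626.28 / 12 = $52.19
New monthly escrow = $342.97 + $52.19 = $395.16

$395.16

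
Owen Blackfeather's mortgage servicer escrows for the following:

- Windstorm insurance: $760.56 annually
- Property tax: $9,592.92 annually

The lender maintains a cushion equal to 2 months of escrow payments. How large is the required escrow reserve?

$1,725.58

Windstorm insurance — $760.56/yr
Property tax — $9,592.92/yr
Combined annual = $760.56 + $9,592.92 = $10,353.48
Monthly escrow = $10,353.48 ÷ 12 = $862.79
Cushion = 2 × $862.79 = $1,725.58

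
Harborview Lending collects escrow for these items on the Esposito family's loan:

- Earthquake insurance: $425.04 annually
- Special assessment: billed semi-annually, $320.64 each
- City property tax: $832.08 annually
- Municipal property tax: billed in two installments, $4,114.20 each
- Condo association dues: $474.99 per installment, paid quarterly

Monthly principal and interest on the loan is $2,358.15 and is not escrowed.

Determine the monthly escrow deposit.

Earthquake insurance: $425.04/yr
Special assessment: $320.64 × 2 = $641.28/yr
City property tax: $832.08/yr
Municipal property tax: $4,114.20 × 2 = $8,228.40/yr
Condo association dues: $474.99 × 4 = $1,899.96/yr
Total per year = $425.04 + $641.28 + $832.08 + $8,228.40 + $1,899.96 = $12,026.76
Per month = $12,026.76 / 12 = $1,002.23

$1,002.23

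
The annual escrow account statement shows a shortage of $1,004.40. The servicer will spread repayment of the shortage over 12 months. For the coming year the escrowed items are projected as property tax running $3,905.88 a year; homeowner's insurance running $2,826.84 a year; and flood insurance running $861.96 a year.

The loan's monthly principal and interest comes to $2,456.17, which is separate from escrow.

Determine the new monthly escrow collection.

$716.59

Property tax — $3,905.88/yr
Homeowner's insurance — $2,826.84/yr
Flood insurance — $861.96/yr
Total annual escrow = $3,905.88 + $2,826.84 + $861.96 = $7,594.68
Per month = $7,594.68 / 12 = $632.89
Monthly shortage recovery: $1,004.40 ÷ 12 = $83.70
New monthly escrow = $632.89 + $83.70 = $716.59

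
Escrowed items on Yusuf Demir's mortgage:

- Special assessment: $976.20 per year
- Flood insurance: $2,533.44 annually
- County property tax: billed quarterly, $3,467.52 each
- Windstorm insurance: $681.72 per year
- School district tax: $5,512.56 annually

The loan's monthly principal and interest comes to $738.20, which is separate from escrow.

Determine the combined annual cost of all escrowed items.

$23,574.00

Special assessment = $976.20 annually
Flood insurance = $2,533.44 annually
County property tax = $3,467.52 × 4 = $13,870.08 annually
Windstorm insurance = $681.72 annually
School district tax = $5,512.56 annually
Combined annual = $976.20 + $2,533.44 + $13,870.08 + $681.72 + $5,512.56 = $23,574.00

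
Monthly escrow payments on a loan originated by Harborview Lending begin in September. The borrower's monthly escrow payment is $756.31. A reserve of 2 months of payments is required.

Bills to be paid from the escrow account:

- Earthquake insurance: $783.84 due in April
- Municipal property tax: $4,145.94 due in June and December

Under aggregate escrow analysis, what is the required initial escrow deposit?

$3,025.24

Cushion = 2 × $756.31 = $1,512.62
Trial balance (start $0, +$756.31 each month, − disbursements):
  Sep: +$756.31 → $756.31
  Oct: +$756.31 → $1,512.62
  Nov: +$756.31 → $2,268.93
  Dec: +$756.31 − $4,145.94 → -$1,120.70
  Jan: +$756.31 → -$364.39
  Feb: +$756.31 → $391.92
  Mar: +$756.31 → $1,148.23
  Apr: +$756.31 − $783.84 → $1,120.70
  May: +$756.31 → $1,877.01
  Jun: +$756.31 − $4,145.94 → -$1,512.62
  Jul: +$756.31 → -$756.31
  Aug: +$756.31 → $0.00
Lowest trial balance = -$1,512.62 (Jun)
Initial deposit = cushion − low point = $1,512.62 − (-$1,512.62) = $3,025.24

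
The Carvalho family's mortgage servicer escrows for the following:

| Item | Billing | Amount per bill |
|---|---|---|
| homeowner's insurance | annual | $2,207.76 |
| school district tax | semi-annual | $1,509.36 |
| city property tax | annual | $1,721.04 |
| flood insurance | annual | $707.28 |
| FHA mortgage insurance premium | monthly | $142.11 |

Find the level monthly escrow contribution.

Homeowner's insurance: $2,207.76
School district tax: $1,509.36 × 2 = $3,018.72
City property tax: $1,721.04
Flood insurance: $707.28
FHA mortgage insurance premium: $142.11 × 12 = $1,705.32
Combined annual = $2,207.76 + $3,018.72 + $1,721.04 + $707.28 + $1,705.32 = $9,360.12
Per month = $9,360.12 ÷ 12 = $780.01

$780.01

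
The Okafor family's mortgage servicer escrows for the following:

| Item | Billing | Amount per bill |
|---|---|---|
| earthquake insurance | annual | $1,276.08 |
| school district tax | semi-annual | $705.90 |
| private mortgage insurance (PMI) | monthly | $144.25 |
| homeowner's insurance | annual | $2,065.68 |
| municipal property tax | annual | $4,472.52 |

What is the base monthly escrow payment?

Earthquake insurance: $1,276.08
School district tax: $705.90 × 2 = $1,411.80
Private mortgage insurance (PMI): $144.25 × 12 = $1,731.00
Homeowner's insurance: $2,065.68
Municipal property tax: $4,472.52
Annual escrow total = $1,276.08 + $1,411.80 + $1,731.00 + $2,065.68 + $4,472.52 = $10,957.08
Base monthly escrow = $10,957.08 ÷ 12 = $913.09

$913.09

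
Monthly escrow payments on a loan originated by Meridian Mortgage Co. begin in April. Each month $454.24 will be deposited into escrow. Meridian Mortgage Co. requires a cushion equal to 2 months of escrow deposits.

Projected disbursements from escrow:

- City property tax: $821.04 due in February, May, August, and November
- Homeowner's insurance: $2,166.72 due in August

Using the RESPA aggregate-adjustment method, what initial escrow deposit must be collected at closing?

$2,446.08

Cushion = 2 × $454.24 = $908.48
Trial balance (start $0, +$454.24 each month, − disbursements):
  Apr: +$454.24 → $454.24
  May: +$454.24 − $821.04 → $87.44
  Jun: +$454.24 → $541.68
  Jul: +$454.24 → $995.92
  Aug: +$454.24 − $2,987.76 → -$1,537.60
  Sep: +$454.24 → -$1,083.36
  Oct: +$454.24 → -$629.12
  Nov: +$454.24 − $821.04 → -$995.92
  Dec: +$454.24 → -$541.68
  Jan: +$454.24 → -$87.44
  Feb: +$454.24 − $821.04 → -$454.24
  Mar: +$454.24 → $0.00
Lowest trial balance = -$1,537.60 (Aug)
Initial deposit = cushion − low point = $908.48 − (-$1,537.60) = $2,446.08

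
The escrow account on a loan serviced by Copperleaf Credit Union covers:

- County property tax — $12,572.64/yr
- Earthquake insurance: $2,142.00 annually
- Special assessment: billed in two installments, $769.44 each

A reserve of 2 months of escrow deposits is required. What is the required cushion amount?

County property tax = $12,572.64/yr
Earthquake insurance = $2,142.00/yr
Special assessment = $769.44 × 2 = $1,538.88/yr
Annual escrow total = $12,572.64 + $2,142.00 + $1,538.88 = $16,253.52
Base monthly escrow = $16,253.52 / 12 = $1,354.46
Reserve = 2 × $1,354.46 = $2,708.92

$2,708.92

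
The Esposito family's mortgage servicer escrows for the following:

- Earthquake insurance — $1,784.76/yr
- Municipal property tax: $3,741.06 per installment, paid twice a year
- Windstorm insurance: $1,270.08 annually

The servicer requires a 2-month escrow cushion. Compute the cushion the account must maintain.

Earthquake insurance: $1,784.76 annually
Municipal property tax: $3,741.06 × 2 = $7,482.12 annually
Windstorm insurance: $1,270.08 annually
Total annual escrow = $10,536.96
Base monthly escrow = $10,536.96 / 12 = $878.08
Required cushion = 2 × $878.08 = $1,756.16

$1,756.16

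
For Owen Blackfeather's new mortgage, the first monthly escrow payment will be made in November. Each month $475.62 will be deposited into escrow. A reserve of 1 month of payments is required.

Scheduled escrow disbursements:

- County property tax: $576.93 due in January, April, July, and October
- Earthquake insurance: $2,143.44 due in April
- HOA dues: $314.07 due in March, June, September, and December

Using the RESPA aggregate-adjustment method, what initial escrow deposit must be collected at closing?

Cushion = 1 × $475.62 = $475.62
Trial balance (start $0, +$475.62 each month, − disbursements):
  Nov: +$475.62 → $475.62
  Dec: +$475.62 − $314.07 → $637.17
  Jan: +$475.62 − $576.93 → $535.86
  Feb: +$475.62 → $1,011.48
  Mar: +$475.62 − $314.07 → $1,173.03
  Apr: +$475.62 − $2,720.37 → -$1,071.72
  May: +$475.62 → -$596.10
  Jun: +$475.62 − $314.07 → -$434.55
  Jul: +$475.62 − $576.93 → -$535.86
  Aug: +$475.62 → -$60.24
  Sep: +$475.62 − $314.07 → $101.31
  Oct: +$475.62 − $576.93 → $0.00
Lowest trial balance = -$1,071.72 (Apr)
Initial deposit = cushion − low point = $475.62 − (-$1,071.72) = $1,547.34

$1,547.34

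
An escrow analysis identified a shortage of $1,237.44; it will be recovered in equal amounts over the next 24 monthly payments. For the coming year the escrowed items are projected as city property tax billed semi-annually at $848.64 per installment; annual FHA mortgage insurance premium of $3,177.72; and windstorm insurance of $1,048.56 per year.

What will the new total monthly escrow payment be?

City property tax: $848.64 × 2 = $1,697.28 per year
FHA mortgage insurance premium: $3,177.72 per year
Windstorm insurance: $1,048.56 per year
Total annual escrow = $5,923.56
Base monthly escrow = $5,923.56 / 12 = $493.63
Shortage spread = $1,237.44 ÷ 24 = $51.56/mo
New monthly escrow = $493.63 + $51.56 = $545.19

$545.19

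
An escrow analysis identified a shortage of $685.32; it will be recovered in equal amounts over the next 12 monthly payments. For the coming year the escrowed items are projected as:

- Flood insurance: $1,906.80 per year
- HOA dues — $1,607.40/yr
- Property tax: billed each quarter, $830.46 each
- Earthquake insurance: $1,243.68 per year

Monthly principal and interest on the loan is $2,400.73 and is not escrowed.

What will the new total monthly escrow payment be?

Flood insurance = $1,906.80/yr
HOA dues = $1,607.40/yr
Property tax = $830.46 × 4 = $3,321.84/yr
Earthquake insurance = $1,243.68/yr
Combined annual = $1,906.80 + $1,607.40 + $3,321.84 + $1,243.68 = $8,079.72
Per month = $8,079.72 ÷ 12 = $673.31
Shortage spread = $685.32 ÷ 12 = $57.11/mo
Adjusted monthly = $673.31 + $57.11 = $730.42

$730.42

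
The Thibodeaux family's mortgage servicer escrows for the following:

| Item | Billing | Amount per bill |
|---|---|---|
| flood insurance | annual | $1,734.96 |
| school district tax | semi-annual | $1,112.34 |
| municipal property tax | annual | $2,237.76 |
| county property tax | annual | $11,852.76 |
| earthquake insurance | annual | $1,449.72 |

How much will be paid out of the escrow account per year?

Flood insurance: $1,734.96 annually
School district tax: $1,112.34 × 2 = $2,224.68 annually
Municipal property tax: $2,237.76 annually
County property tax: $11,852.76 annually
Earthquake insurance: $1,449.72 annually
Total per year = $1,734.96 + $2,224.68 + $2,237.76 + $11,852.76 + $1,449.72 = $19,499.88

$19,499.88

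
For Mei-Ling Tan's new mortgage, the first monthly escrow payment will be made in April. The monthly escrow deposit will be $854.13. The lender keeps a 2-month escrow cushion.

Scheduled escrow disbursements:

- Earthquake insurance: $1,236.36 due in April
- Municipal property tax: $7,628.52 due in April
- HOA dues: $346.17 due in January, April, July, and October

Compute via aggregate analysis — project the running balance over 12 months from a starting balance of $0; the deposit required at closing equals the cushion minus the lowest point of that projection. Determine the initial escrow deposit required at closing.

Cushion = 2 × $854.13 = $1,708.26
Trial balance (start $0, +$854.13 each month, − disbursements):
  Apr: +$854.13 − $9,211.05 → -$8,356.92
  May: +$854.13 → -$7,502.79
  Jun: +$854.13 → -$6,648.66
  Jul: +$854.13 − $346.17 → -$6,140.70
  Aug: +$854.13 → -$5,286.57
  Sep: +$854.13 → -$4,432.44
  Oct: +$854.13 − $346.17 → -$3,924.48
  Nov: +$854.13 → -$3,070.35
  Dec: +$854.13 → -$2,216.22
  Jan: +$854.13 − $346.17 → -$1,708.26
  Feb: +$854.13 → -$854.13
  Mar: +$854.13 → $0.00
Lowest trial balance = -$8,356.92 (Apr)
Initial deposit = cushion − low point = $1,708.26 − (-$8,356.92) = $10,065.18

$10,065.18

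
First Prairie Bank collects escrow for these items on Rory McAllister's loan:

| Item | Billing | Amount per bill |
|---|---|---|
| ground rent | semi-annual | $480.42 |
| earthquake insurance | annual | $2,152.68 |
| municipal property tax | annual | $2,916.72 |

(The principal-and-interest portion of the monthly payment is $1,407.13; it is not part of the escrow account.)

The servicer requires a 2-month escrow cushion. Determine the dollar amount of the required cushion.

$1,005.04

Ground rent: $480.42 × 2 = $960.84
Earthquake insurance: $2,152.68
Municipal property tax: $2,916.72
Total annual escrow = $960.84 + $2,152.68 + $2,916.72 = $6,030.24
Base monthly escrow = $6,030.24 / 12 = $502.52
Cushion = 2 × $502.52 = $1,005.04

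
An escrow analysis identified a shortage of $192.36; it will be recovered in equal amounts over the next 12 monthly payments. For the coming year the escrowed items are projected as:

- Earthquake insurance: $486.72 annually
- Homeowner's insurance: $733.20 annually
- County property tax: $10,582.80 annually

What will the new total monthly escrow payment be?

Earthquake insurance — $486.72 annually
Homeowner's insurance — $733.20 annually
County property tax — $10,582.80 annually
Total per year = $486.72 + $733.20 + $10,582.80 = $11,802.72
Monthly = $11,802.72 ÷ 12 = $983.56
Monthly shortage recovery: $192.36 ÷ 12 = $16.03
Adjusted monthly = $983.56 + $16.03 = $999.59

$999.59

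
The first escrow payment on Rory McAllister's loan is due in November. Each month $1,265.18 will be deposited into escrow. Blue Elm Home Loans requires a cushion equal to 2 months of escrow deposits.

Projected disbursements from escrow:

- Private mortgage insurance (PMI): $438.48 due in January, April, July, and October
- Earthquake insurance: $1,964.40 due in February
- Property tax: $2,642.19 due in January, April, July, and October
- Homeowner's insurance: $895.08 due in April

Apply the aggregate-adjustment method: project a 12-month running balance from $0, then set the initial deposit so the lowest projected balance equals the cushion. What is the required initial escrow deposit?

$3,960.10

Cushion = 2 × $1,265.18 = $2,530.36
Trial balance (start $0, +$1,265.18 each month, − disbursements):
  Nov: +$1,265.18 → $1,265.18
  Dec: +$1,265.18 → $2,530.36
  Jan: +$1,265.18 − $3,080.67 → $714.87
  Feb: +$1,265.18 − $1,964.40 → $15.65
  Mar: +$1,265.18 → $1,280.83
  Apr: +$1,265.18 − $3,975.75 → -$1,429.74
  May: +$1,265.18 → -$164.56
  Jun: +$1,265.18 → $1,100.62
  Jul: +$1,265.18 − $3,080.67 → -$714.87
  Aug: +$1,265.18 → $550.31
  Sep: +$1,265.18 → $1,815.49
  Oct: +$1,265.18 − $3,080.67 → $0.00
Lowest trial balance = -$1,429.74 (Apr)
Initial deposit = cushion − low point = $2,530.36 − (-$1,429.74) = $3,960.10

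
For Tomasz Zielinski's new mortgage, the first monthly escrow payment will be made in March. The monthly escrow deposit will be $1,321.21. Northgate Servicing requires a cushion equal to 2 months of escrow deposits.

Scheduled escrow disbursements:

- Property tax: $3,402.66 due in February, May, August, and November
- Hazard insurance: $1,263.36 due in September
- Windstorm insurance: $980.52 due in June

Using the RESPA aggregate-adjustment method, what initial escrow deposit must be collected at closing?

$3,203.39

Cushion = 2 × $1,321.21 = $2,642.42
Trial balance (start $0, +$1,321.21 each month, − disbursements):
  Mar: +$1,321.21 → $1,321.21
  Apr: +$1,321.21 → $2,642.42
  May: +$1,321.21 − $3,402.66 → $560.97
  Jun: +$1,321.21 − $980.52 → $901.66
  Jul: +$1,321.21 → $2,222.87
  Aug: +$1,321.21 − $3,402.66 → $141.42
  Sep: +$1,321.21 − $1,263.36 → $199.27
  Oct: +$1,321.21 → $1,520.48
  Nov: +$1,321.21 − $3,402.66 → -$560.97
  Dec: +$1,321.21 → $760.24
  Jan: +$1,321.21 → $2,081.45
  Feb: +$1,321.21 − $3,402.66 → $0.00
Lowest trial balance = -$560.97 (Nov)
Initial deposit = cushion − low point = $2,642.42 − (-$560.97) = $3,203.39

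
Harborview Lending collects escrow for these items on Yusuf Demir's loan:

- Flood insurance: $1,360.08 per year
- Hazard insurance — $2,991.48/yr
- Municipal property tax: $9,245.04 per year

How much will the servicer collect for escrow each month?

Flood insurance — $1,360.08 per year
Hazard insurance — $2,991.48 per year
Municipal property tax — $9,245.04 per year
Annual escrow total = $1,360.08 + $2,991.48 + $9,245.04 = $13,596.60
Per month = $13,596.60 ÷ 12 = $1,133.05

$1,133.05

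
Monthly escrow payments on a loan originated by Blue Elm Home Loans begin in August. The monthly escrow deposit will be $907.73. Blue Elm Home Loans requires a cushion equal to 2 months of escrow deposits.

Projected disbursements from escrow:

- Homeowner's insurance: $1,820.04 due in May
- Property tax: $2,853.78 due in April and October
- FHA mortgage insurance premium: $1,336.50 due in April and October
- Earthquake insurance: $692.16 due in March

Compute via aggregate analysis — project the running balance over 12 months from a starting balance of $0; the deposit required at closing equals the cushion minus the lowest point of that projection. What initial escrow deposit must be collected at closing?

$3,630.92

Cushion = 2 × $907.73 = $1,815.46
Trial balance (start $0, +$907.73 each month, − disbursements):
  Aug: +$907.73 → $907.73
  Sep: +$907.73 → $1,815.46
  Oct: +$907.73 − $4,190.28 → -$1,467.09
  Nov: +$907.73 → -$559.36
  Dec: +$907.73 → $348.37
  Jan: +$907.73 → $1,256.10
  Feb: +$907.73 → $2,163.83
  Mar: +$907.73 − $692.16 → $2,379.40
  Apr: +$907.73 − $4,190.28 → -$903.15
  May: +$907.73 − $1,820.04 → -$1,815.46
  Jun: +$907.73 → -$907.73
  Jul: +$907.73 → $0.00
Lowest trial balance = -$1,815.46 (May)
Initial deposit = cushion − low point = $1,815.46 − (-$1,815.46) = $3,630.92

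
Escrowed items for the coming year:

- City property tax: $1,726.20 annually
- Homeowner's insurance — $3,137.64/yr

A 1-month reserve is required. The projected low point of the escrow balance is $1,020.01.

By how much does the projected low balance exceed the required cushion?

$614.69

City property tax = $1,726.20/yr
Homeowner's insurance = $3,137.64/yr
Annual escrow total = $1,726.20 + $3,137.64 = $4,863.84
Base monthly escrow = $4,863.84 / 12 = $405.32
Cushion = 1 × $405.32 = $405.32
Surplus = $1,020.01 − $405.32 = $614.69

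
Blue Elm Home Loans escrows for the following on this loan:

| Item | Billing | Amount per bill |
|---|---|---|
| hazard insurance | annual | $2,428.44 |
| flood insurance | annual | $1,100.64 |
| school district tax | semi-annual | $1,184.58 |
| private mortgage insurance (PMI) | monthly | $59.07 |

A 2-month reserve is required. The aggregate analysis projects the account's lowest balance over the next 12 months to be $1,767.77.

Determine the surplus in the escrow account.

Hazard insurance = $2,428.44/yr
Flood insurance = $1,100.64/yr
School district tax = $1,184.58 × 2 = $2,369.16/yr
Private mortgage insurance (PMI) = $59.07 × 12 = $708.84/yr
Combined annual = $6,607.08
Base monthly escrow = $6,607.08 / 12 = $550.59
Cushion = 2 × $550.59 = $1,101.18
Surplus = $1,767.77 − $1,101.18 = $666.59

$666.59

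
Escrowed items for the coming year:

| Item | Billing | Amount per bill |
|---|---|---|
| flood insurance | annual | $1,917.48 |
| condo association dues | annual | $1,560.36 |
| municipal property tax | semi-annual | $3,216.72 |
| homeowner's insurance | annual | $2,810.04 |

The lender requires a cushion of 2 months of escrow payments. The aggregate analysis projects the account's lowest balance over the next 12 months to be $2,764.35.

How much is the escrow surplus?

Flood insurance: $1,917.48
Condo association dues: $1,560.36
Municipal property tax: $3,216.72 × 2 = $6,433.44
Homeowner's insurance: $2,810.04
Annual escrow total = $12,721.32
Base monthly escrow = $12,721.32 ÷ 12 = $1,060.11
Cushion = 2 × $1,060.11 = $2,120.22
Surplus = $2,764.35 − $2,120.22 = $644.13

$644.13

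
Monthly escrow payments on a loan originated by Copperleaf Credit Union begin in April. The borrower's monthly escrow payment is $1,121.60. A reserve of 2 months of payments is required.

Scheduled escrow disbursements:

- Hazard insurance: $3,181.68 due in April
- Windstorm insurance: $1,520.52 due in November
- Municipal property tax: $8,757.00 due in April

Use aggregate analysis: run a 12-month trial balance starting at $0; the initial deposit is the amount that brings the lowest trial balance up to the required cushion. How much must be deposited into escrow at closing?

Cushion = 2 × $1,121.60 = $2,243.20
Trial balance (start $0, +$1,121.60 each month, − disbursements):
  Apr: +$1,121.60 − $11,938.68 → -$10,817.08
  May: +$1,121.60 → -$9,695.48
  Jun: +$1,121.60 → -$8,573.88
  Jul: +$1,121.60 → -$7,452.28
  Aug: +$1,121.60 → -$6,330.68
  Sep: +$1,121.60 → -$5,209.08
  Oct: +$1,121.60 → -$4,087.48
  Nov: +$1,121.60 − $1,520.52 → -$4,486.40
  Dec: +$1,121.60 → -$3,364.80
  Jan: +$1,121.60 → -$2,243.20
  Feb: +$1,121.60 → -$1,121.60
  Mar: +$1,121.60 → $0.00
Lowest trial balance = -$10,817.08 (Apr)
Initial deposit = cushion − low point = $2,243.20 − (-$10,817.08) = $13,060.28

$13,060.28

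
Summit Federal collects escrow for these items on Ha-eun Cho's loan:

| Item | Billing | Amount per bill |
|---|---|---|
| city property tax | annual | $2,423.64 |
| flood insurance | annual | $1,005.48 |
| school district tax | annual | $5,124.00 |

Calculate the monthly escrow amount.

$712.76

City property tax: $2,423.64/yr
Flood insurance: $1,005.48/yr
School district tax: $5,124.00/yr
Combined annual = $2,423.64 + $1,005.48 + $5,124.00 = $8,553.12
Monthly = $8,553.12 / 12 = $712.76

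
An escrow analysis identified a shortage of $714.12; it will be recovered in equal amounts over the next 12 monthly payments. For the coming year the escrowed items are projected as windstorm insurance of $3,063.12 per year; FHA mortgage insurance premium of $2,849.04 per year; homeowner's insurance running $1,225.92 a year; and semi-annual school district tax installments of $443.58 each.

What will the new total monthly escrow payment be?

$728.28

Windstorm insurance — $3,063.12 per year
FHA mortgage insurance premium — $2,849.04 per year
Homeowner's insurance — $1,225.92 per year
School district tax — $443.58 × 2 = $887.16 per year
Combined annual = $3,063.12 + $2,849.04 + $1,225.92 + $887.16 = $8,025.24
Per month = $8,025.24 / 12 = $668.77
Monthly shortage recovery: $714.12 ÷ 12 = $59.51
Adjusted monthly = $668.77 + $59.51 = $728.28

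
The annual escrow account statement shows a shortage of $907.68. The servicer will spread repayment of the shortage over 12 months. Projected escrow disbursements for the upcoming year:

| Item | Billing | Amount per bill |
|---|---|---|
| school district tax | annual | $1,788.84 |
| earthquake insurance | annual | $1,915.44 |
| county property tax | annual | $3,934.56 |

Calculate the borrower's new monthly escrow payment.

School district tax: $1,788.84 per year
Earthquake insurance: $1,915.44 per year
County property tax: $3,934.56 per year
Total annual escrow = $1,788.84 + $1,915.44 + $3,934.56 = $7,638.84
Monthly = $7,638.84 ÷ 12 = $636.57
Shortage per month = $907.68 / 12 = $75.64
Adjusted monthly = $636.57 + $75.64 = $712.21

$712.21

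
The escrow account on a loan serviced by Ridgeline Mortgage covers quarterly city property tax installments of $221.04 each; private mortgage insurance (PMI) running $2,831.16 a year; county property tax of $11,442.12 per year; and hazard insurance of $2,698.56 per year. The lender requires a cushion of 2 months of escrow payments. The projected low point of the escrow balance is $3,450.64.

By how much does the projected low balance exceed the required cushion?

$474.64

City property tax — $221.04 × 4 = $884.16/yr
Private mortgage insurance (PMI) — $2,831.16/yr
County property tax — $11,442.12/yr
Hazard insurance — $2,698.56/yr
Annual escrow total = $17,856.00
Monthly escrow = $17,856.00 ÷ 12 = $1,488.00
Cushion = 2 × $1,488.00 = $2,976.00
Surplus = $3,450.64 − $2,976.00 = $474.64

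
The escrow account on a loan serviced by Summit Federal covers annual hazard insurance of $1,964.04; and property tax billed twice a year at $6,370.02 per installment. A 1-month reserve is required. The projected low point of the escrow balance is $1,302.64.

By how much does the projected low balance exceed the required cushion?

$77.30

Hazard insurance = $1,964.04
Property tax = $6,370.02 × 2 = $12,740.04
Yearly total = $1,964.04 + $12,740.04 = $14,704.08
Monthly = $14,704.08 ÷ 12 = $1,225.34
Required reserve = 1 × $1,225.34 = $1,225.34
Surplus = $1,302.64 − $1,225.34 = $77.30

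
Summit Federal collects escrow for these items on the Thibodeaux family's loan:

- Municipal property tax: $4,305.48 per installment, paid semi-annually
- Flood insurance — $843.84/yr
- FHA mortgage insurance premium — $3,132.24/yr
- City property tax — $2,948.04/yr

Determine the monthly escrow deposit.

Municipal property tax: $4,305.48 × 2 = $8,610.96 per year
Flood insurance: $843.84 per year
FHA mortgage insurance premium: $3,132.24 per year
City property tax: $2,948.04 per year
Combined annual = $8,610.96 + $843.84 + $3,132.24 + $2,948.04 = $15,535.08
Base monthly escrow = $15,535.08 ÷ 12 = $1,294.59

$1,294.59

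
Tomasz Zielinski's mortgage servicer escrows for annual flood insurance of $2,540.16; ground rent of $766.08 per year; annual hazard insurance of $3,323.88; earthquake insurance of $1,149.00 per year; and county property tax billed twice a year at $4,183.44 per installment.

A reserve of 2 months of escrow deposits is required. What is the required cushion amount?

$2,691.00

Flood insurance — $2,540.16
Ground rent — $766.08
Hazard insurance — $3,323.88
Earthquake insurance — $1,149.00
County property tax — $4,183.44 × 2 = $8,366.88
Total annual escrow = $2,540.16 + $766.08 + $3,323.88 + $1,149.00 + $8,366.88 = $16,146.00
Monthly = $16,146.00 ÷ 12 = $1,345.50
Cushion = 2 × $1,345.50 = $2,691.00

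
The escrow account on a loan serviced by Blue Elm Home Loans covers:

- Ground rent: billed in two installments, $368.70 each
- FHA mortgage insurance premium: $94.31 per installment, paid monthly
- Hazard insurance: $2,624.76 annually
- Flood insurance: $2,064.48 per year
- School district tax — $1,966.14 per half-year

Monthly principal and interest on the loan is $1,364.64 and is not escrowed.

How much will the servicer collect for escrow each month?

$874.22

Ground rent = $368.70 × 2 = $737.40 annually
FHA mortgage insurance premium = $94.31 × 12 = $1,131.72 annually
Hazard insurance = $2,624.76 annually
Flood insurance = $2,064.48 annually
School district tax = $1,966.14 × 2 = $3,932.28 annually
Total per year = $10,490.64
Base monthly escrow = $10,490.64 ÷ 12 = $874.22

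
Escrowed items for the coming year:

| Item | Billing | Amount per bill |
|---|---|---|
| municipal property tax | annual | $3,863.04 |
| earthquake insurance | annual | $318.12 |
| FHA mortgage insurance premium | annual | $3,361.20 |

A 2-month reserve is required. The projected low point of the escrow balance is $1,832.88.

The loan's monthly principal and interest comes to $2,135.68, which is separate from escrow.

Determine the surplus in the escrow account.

$575.82

Municipal property tax — $3,863.04
Earthquake insurance — $318.12
FHA mortgage insurance premium — $3,361.20
Annual escrow total = $7,542.36
Monthly escrow = $7,542.36 / 12 = $628.53
Required reserve = 2 × $628.53 = $1,257.06
Excess over cushion: $1,832.88 − $1,257.06 = $575.82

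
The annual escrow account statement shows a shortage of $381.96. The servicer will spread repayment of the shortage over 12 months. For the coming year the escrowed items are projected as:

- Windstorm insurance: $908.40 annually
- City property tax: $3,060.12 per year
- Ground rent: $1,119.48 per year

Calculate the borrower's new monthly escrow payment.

Windstorm insurance = $908.40/yr
City property tax = $3,060.12/yr
Ground rent = $1,119.48/yr
Annual escrow total = $5,088.00
Monthly escrow = $5,088.00 ÷ 12 = $424.00
Shortage per month = $381.96 ÷ 12 = $31.83
Adjusted monthly = $424.00 + $31.83 = $455.83

$455.83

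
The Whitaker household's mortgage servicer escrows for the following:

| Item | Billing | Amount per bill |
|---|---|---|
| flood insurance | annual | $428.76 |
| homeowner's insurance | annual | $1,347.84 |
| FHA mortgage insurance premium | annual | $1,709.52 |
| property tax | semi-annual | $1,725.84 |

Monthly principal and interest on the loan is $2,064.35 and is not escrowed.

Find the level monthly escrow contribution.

Flood insurance — $428.76 annually
Homeowner's insurance — $1,347.84 annually
FHA mortgage insurance premium — $1,709.52 annually
Property tax — $1,725.84 × 2 = $3,451.68 annually
Combined annual = $6,937.80
Per month = $6,937.80 / 12 = $578.15

$578.15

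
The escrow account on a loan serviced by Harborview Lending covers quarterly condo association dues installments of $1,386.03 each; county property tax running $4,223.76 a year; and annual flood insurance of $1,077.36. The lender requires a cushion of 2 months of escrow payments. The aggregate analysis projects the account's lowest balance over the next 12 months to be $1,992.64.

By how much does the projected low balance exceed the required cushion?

Condo association dues: $1,386.03 × 4 = $5,544.12/yr
County property tax: $4,223.76/yr
Flood insurance: $1,077.36/yr
Yearly total = $5,544.12 + $4,223.76 + $1,077.36 = $10,845.24
Monthly escrow = $10,845.24 ÷ 12 = $903.77
Cushion = 2 × $903.77 = $1,807.54
Excess over cushion: $1,992.64 − $1,807.54 = $185.10

$185.10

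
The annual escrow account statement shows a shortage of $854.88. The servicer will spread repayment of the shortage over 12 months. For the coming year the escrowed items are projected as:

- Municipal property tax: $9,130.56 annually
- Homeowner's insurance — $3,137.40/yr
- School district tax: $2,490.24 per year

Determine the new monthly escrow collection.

$1,301.09

Municipal property tax: $9,130.56 per year
Homeowner's insurance: $3,137.40 per year
School district tax: $2,490.24 per year
Yearly total = $9,130.56 + $3,137.40 + $2,490.24 = $14,758.20
Monthly escrow = $14,758.20 ÷ 12 = $1,229.85
Shortage per month = $854.88 ÷ 12 = $71.24
Adjusted monthly = $1,229.85 + $71.24 = $1,301.09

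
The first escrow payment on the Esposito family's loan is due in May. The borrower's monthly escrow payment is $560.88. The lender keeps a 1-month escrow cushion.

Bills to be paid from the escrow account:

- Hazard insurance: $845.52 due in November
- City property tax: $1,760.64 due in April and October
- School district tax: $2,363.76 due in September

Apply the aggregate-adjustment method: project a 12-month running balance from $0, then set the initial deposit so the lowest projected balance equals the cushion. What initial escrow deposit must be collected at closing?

$1,604.64

Cushion = 1 × $560.88 = $560.88
Trial balance (start $0, +$560.88 each month, − disbursements):
  May: +$560.88 → $560.88
  Jun: +$560.88 → $1,121.76
  Jul: +$560.88 → $1,682.64
  Aug: +$560.88 → $2,243.52
  Sep: +$560.88 − $2,363.76 → $440.64
  Oct: +$560.88 − $1,760.64 → -$759.12
  Nov: +$560.88 − $845.52 → -$1,043.76
  Dec: +$560.88 → -$482.88
  Jan: +$560.88 → $78.00
  Feb: +$560.88 → $638.88
  Mar: +$560.88 → $1,199.76
  Apr: +$560.88 − $1,760.64 → $0.00
Lowest trial balance = -$1,043.76 (Nov)
Initial deposit = cushion − low point = $560.88 − (-$1,043.76) = $1,604.64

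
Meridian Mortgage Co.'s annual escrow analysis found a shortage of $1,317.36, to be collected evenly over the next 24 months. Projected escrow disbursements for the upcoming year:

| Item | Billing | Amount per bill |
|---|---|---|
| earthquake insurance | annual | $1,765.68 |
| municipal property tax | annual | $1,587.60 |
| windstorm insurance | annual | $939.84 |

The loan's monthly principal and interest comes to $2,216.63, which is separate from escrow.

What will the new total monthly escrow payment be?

Earthquake insurance — $1,765.68 annually
Municipal property tax — $1,587.60 annually
Windstorm insurance — $939.84 annually
Annual escrow total = $4,293.12
Per month = $4,293.12 ÷ 12 = $357.76
Shortage spread = $1,317.36 ÷ 24 = $54.89/mo
Adjusted monthly = $357.76 + $54.89 = $412.65

$412.65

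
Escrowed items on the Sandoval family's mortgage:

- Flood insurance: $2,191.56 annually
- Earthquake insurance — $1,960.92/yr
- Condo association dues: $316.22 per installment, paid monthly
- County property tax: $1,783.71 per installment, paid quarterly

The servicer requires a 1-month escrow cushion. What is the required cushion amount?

$1,256.83

Flood insurance = $2,191.56 annually
Earthquake insurance = $1,960.92 annually
Condo association dues = $316.22 × 12 = $3,794.64 annually
County property tax = $1,783.71 × 4 = $7,134.84 annually
Total per year = $2,191.56 + $1,960.92 + $3,794.64 + $7,134.84 = $15,081.96
Per month = $15,081.96 / 12 = $1,256.83
Cushion = 1 × $1,256.83 = $1,256.83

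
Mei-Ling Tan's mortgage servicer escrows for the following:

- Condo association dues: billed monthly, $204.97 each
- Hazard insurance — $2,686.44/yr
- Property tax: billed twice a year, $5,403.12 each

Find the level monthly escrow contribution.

$1,329.36

Condo association dues = $204.97 × 12 = $2,459.64 annually
Hazard insurance = $2,686.44 annually
Property tax = $5,403.12 × 2 = $10,806.24 annually
Total per year = $2,459.64 + $2,686.44 + $10,806.24 = $15,952.32
Monthly = $15,952.32 / 12 = $1,329.36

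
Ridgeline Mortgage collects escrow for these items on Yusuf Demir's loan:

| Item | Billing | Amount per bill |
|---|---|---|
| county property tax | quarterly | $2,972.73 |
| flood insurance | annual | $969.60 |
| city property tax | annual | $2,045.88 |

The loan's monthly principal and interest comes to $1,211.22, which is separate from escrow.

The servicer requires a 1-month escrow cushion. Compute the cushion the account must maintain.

County property tax: $2,972.73 × 4 = $11,890.92/yr
Flood insurance: $969.60/yr
City property tax: $2,045.88/yr
Yearly total = $11,890.92 + $969.60 + $2,045.88 = $14,906.40
Base monthly escrow = $14,906.40 ÷ 12 = $1,242.20
Reserve = 1 × $1,242.20 = $1,242.20

$1,242.20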